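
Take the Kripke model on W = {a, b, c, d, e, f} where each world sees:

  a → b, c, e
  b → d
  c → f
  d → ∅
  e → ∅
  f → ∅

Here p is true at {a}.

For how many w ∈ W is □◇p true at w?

3

a: successors {b, c, e}; ◇p there: b:F, c:F, e:F. ✗
b: successors {d}; ◇p there: d:F. ✗
c: successors {f}; ◇p there: f:F. ✗
d: no successors, so □◇p holds vacuously. ✓
e: no successors, so □◇p holds vacuously. ✓
f: no successors, so □◇p holds vacuously. ✓
Satisfying worlds: {d, e, f}.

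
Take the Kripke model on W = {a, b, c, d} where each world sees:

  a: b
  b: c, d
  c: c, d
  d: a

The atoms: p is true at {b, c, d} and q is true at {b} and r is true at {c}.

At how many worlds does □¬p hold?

1

a: successors {b}; ¬p there: b:F. ✗
b: successors {c, d}; ¬p there: c:F, d:F. ✗
c: successors {c, d}; ¬p there: c:F, d:F. ✗
d: successors {a}; ¬p there: a:T. ✓
Satisfying worlds: {d}.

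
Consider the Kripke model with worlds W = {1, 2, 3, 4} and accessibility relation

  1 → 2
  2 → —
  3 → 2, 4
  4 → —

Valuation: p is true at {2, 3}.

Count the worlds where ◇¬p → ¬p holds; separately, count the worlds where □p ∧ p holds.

For ◇¬p → ¬p:
1: ◇¬p is F, ¬p is T. ✓
2: ◇¬p is F, ¬p is F. ✓
3: ◇¬p is T, ¬p is F. ✗
4: ◇¬p is F, ¬p is T. ✓
— 3 worlds.
For □p ∧ p:
1: □p is T, p is F. ✗
2: □p is T, p is T. ✓
3: □p is F, p is T. ✗
4: □p is T, p is F. ✗
— 1 world.

3 and 1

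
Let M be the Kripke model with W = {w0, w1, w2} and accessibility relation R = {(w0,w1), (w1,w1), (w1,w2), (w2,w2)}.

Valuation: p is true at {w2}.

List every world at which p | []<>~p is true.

{w0, w2}

w0: p is F, []<>~p is T. ✓
w1: p is F, []<>~p is F. ✗
w2: p is T, []<>~p is F. ✓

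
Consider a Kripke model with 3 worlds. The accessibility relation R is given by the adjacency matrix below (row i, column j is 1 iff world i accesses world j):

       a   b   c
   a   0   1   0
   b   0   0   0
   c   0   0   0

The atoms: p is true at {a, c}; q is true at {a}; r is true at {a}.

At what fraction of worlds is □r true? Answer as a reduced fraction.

a: successors {b}; r there: b:F. ✗
b: no successors, so □r holds vacuously. ✓
c: no successors, so □r holds vacuously. ✓
That's 2 of 3 worlds, so 2/3.

2/3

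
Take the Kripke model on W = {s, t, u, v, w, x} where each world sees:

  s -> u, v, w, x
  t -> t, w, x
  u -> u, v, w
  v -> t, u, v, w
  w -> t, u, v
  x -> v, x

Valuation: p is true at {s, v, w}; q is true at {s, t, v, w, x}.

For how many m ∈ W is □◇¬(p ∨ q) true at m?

s: successors {u, v, w, x}; ◇¬(p ∨ q) there: u:T, v:T, w:T, x:F. ✗
t: successors {t, w, x}; ◇¬(p ∨ q) there: t:F, w:T, x:F. ✗
u: successors {u, v, w}; ◇¬(p ∨ q) there: u:T, v:T, w:T. ✓
v: successors {t, u, v, w}; ◇¬(p ∨ q) there: t:F, u:T, v:T, w:T. ✗
w: successors {t, u, v}; ◇¬(p ∨ q) there: t:F, u:T, v:T. ✗
x: successors {v, x}; ◇¬(p ∨ q) there: v:T, x:F. ✗
Satisfying worlds: {u}.

1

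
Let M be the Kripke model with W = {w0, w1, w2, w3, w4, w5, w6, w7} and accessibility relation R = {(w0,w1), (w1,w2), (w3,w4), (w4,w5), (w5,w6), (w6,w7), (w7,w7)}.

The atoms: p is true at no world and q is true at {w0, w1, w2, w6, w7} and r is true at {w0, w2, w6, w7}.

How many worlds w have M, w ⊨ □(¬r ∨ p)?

4

w0: successors {w1}; ¬r ∨ p there: w1:T. ✓
w1: successors {w2}; ¬r ∨ p there: w2:F. ✗
w2: no successors, so □(¬r ∨ p) holds vacuously. ✓
w3: successors {w4}; ¬r ∨ p there: w4:T. ✓
w4: successors {w5}; ¬r ∨ p there: w5:T. ✓
w5: successors {w6}; ¬r ∨ p there: w6:F. ✗
w6: successors {w7}; ¬r ∨ p there: w7:F. ✗
w7: successors {w7}; ¬r ∨ p there: w7:F. ✗
Satisfying worlds: {w0, w2, w3, w4}.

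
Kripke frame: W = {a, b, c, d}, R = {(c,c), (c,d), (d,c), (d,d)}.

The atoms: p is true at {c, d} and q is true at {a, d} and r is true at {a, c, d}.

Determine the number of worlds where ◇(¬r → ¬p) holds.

2

a: no successors, so ◇(¬r → ¬p) fails. ✗
b: no successors, so ◇(¬r → ¬p) fails. ✗
c: successors {c, d}; ¬r → ¬p there: c:T, d:T. ✓
d: successors {c, d}; ¬r → ¬p there: c:T, d:T. ✓
Satisfying worlds: {c, d}.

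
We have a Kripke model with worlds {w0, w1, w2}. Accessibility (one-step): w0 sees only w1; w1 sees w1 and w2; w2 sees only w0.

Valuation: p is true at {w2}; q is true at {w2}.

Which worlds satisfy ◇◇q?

{w0, w1}

w0: successors {w1}; ◇q there: w1:T. ✓
w1: successors {w1, w2}; ◇q there: w1:T, w2:F. ✓
w2: successors {w0}; ◇q there: w0:F. ✗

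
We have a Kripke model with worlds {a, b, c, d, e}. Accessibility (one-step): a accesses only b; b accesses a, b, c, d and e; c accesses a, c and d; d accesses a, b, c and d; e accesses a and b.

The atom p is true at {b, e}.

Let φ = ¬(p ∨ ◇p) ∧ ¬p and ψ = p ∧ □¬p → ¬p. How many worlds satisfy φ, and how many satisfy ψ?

1 and 5

For ¬(p ∨ ◇p) ∧ ¬p:
a: ¬(p ∨ ◇p) is F, ¬p is T. ✗
b: ¬(p ∨ ◇p) is F, ¬p is F. ✗
c: ¬(p ∨ ◇p) is T, ¬p is T. ✓
d: ¬(p ∨ ◇p) is F, ¬p is T. ✗
e: ¬(p ∨ ◇p) is F, ¬p is F. ✗
— 1 world.
For p ∧ □¬p → ¬p:
a: p ∧ □¬p is F, ¬p is T. ✓
b: p ∧ □¬p is F, ¬p is F. ✓
c: p ∧ □¬p is F, ¬p is T. ✓
d: p ∧ □¬p is F, ¬p is T. ✓
e: p ∧ □¬p is F, ¬p is F. ✓
— 5 worlds.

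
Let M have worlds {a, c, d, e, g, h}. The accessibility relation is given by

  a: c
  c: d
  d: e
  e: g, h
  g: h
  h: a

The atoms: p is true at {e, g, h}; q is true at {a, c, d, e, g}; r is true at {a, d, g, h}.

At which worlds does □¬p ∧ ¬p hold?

a: □¬p is T, ¬p is T. ✓
c: □¬p is T, ¬p is T. ✓
d: □¬p is F, ¬p is T. ✗
e: □¬p is F, ¬p is F. ✗
g: □¬p is F, ¬p is F. ✗
h: □¬p is T, ¬p is F. ✗

{a, c}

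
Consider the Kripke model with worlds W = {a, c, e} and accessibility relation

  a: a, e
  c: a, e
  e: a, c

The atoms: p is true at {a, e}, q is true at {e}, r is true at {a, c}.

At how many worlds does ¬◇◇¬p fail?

2

a: ◇◇¬p is T. ✗
c: ◇◇¬p is T. ✗
e: ◇◇¬p is F. ✓
Satisfying worlds: {e}.
So ¬◇◇¬p fails at the other 2 worlds.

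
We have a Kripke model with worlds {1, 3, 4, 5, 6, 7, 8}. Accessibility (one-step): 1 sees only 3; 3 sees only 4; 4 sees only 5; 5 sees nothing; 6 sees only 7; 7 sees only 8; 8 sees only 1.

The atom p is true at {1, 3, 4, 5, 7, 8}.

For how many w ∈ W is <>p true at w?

6

1: successors {3}; p there: 3:T. ✓
3: successors {4}; p there: 4:T. ✓
4: successors {5}; p there: 5:T. ✓
5: no successors, so <>p fails. ✗
6: successors {7}; p there: 7:T. ✓
7: successors {8}; p there: 8:T. ✓
8: successors {1}; p there: 1:T. ✓
Satisfying worlds: {1, 3, 4, 6, 7, 8}.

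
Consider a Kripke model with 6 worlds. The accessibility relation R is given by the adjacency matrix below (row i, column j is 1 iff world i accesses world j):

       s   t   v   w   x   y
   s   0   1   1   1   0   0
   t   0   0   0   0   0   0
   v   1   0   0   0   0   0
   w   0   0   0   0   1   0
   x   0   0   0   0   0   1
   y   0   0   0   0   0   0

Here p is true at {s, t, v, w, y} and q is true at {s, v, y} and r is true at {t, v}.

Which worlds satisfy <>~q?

s: successors {t, v, w}; ~q there: t:T, v:F, w:T. ✓
t: no successors, so <>~q fails. ✗
v: successors {s}; ~q there: s:F. ✗
w: successors {x}; ~q there: x:T. ✓
x: successors {y}; ~q there: y:F. ✗
y: no successors, so <>~q fails. ✗

{s, w}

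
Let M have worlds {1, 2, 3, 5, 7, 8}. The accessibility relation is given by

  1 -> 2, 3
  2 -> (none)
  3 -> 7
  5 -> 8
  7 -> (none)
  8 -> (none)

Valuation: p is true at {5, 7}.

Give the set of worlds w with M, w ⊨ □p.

1: successors {2, 3}; p there: 2:F, 3:F. ✗
2: no successors, so □p holds vacuously. ✓
3: successors {7}; p there: 7:T. ✓
5: successors {8}; p there: 8:F. ✗
7: no successors, so □p holds vacuously. ✓
8: no successors, so □p holds vacuously. ✓

{2, 3, 7, 8}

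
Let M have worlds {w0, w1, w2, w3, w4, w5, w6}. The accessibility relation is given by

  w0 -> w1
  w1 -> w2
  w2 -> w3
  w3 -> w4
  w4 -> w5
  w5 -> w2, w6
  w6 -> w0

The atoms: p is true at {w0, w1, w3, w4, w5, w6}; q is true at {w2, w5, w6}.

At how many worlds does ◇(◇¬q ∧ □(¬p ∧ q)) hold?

w0: successors {w1}; ◇¬q ∧ □(¬p ∧ q) there: w1:F. ✗
w1: successors {w2}; ◇¬q ∧ □(¬p ∧ q) there: w2:F. ✗
w2: successors {w3}; ◇¬q ∧ □(¬p ∧ q) there: w3:F. ✗
w3: successors {w4}; ◇¬q ∧ □(¬p ∧ q) there: w4:F. ✗
w4: successors {w5}; ◇¬q ∧ □(¬p ∧ q) there: w5:F. ✗
w5: successors {w2, w6}; ◇¬q ∧ □(¬p ∧ q) there: w2:F, w6:F. ✗
w6: successors {w0}; ◇¬q ∧ □(¬p ∧ q) there: w0:F. ✗
Satisfying worlds: ∅.

0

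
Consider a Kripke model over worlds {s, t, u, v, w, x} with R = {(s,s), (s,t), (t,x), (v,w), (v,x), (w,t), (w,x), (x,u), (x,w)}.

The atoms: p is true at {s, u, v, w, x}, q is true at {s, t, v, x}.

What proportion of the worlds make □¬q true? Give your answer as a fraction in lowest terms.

1/3

s: successors {s, t}; ¬q there: s:F, t:F. ✗
t: successors {x}; ¬q there: x:F. ✗
u: no successors, so □¬q holds vacuously. ✓
v: successors {w, x}; ¬q there: w:T, x:F. ✗
w: successors {t, x}; ¬q there: t:F, x:F. ✗
x: successors {u, w}; ¬q there: u:T, w:T. ✓
That's 2 of 6 worlds, so 2/6 = 1/3.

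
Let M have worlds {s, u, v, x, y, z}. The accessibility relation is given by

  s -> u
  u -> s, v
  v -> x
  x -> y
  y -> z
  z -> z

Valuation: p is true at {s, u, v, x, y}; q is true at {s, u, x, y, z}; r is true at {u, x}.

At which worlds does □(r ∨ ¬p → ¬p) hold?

{u, x, y, z}

s: successors {u}; r ∨ ¬p → ¬p there: u:F. ✗
u: successors {s, v}; r ∨ ¬p → ¬p there: s:T, v:T. ✓
v: successors {x}; r ∨ ¬p → ¬p there: x:F. ✗
x: successors {y}; r ∨ ¬p → ¬p there: y:T. ✓
y: successors {z}; r ∨ ¬p → ¬p there: z:T. ✓
z: successors {z}; r ∨ ¬p → ¬p there: z:T. ✓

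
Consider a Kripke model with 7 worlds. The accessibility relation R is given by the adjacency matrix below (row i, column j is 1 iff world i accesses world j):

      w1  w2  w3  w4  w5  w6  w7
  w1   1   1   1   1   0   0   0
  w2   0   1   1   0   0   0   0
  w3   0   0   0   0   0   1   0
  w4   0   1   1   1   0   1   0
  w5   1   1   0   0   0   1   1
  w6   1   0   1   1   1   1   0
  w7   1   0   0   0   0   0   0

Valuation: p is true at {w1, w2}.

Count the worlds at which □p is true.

1

w1: successors {w1, w2, w3, w4}; p there: w1:T, w2:T, w3:F, w4:F. ✗
w2: successors {w2, w3}; p there: w2:T, w3:F. ✗
w3: successors {w6}; p there: w6:F. ✗
w4: successors {w2, w3, w4, w6}; p there: w2:T, w3:F, w4:F, w6:F. ✗
w5: successors {w1, w2, w6, w7}; p there: w1:T, w2:T, w6:F, w7:F. ✗
w6: successors {w1, w3, w4, w5, w6}; p there: w1:T, w3:F, w4:F, w5:F, w6:F. ✗
w7: successors {w1}; p there: w1:T. ✓
Satisfying worlds: {w7}.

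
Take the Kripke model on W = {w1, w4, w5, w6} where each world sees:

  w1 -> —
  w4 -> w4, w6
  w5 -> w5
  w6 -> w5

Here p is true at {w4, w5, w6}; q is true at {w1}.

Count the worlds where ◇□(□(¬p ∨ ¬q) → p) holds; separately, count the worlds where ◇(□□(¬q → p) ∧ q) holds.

For ◇□(□(¬p ∨ ¬q) → p):
w1: no successors, so ◇□(□(¬p ∨ ¬q) → p) fails. ✗
w4: successors {w4, w6}; □(□(¬p ∨ ¬q) → p) there: w4:T, w6:T. ✓
w5: successors {w5}; □(□(¬p ∨ ¬q) → p) there: w5:T. ✓
w6: successors {w5}; □(□(¬p ∨ ¬q) → p) there: w5:T. ✓
— 3 worlds.
For ◇(□□(¬q → p) ∧ q):
w1: no successors, so ◇(□□(¬q → p) ∧ q) fails. ✗
w4: successors {w4, w6}; □□(¬q → p) ∧ q there: w4:F, w6:F. ✗
w5: successors {w5}; □□(¬q → p) ∧ q there: w5:F. ✗
w6: successors {w5}; □□(¬q → p) ∧ q there: w5:F. ✗
— 0 worlds.

3 and 0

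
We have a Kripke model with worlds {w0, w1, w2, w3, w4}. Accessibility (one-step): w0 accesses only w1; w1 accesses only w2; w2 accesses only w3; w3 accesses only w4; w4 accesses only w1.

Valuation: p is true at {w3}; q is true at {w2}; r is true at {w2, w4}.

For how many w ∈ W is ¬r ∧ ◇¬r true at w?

1

w0: ¬r is T, ◇¬r is T. ✓
w1: ¬r is T, ◇¬r is F. ✗
w2: ¬r is F, ◇¬r is T. ✗
w3: ¬r is T, ◇¬r is F. ✗
w4: ¬r is F, ◇¬r is T. ✗
Satisfying worlds: {w0}.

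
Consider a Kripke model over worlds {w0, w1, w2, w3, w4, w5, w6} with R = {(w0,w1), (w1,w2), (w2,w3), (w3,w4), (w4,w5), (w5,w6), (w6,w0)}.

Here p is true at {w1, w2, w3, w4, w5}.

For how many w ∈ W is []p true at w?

5

w0: successors {w1}; p there: w1:T. ✓
w1: successors {w2}; p there: w2:T. ✓
w2: successors {w3}; p there: w3:T. ✓
w3: successors {w4}; p there: w4:T. ✓
w4: successors {w5}; p there: w5:T. ✓
w5: successors {w6}; p there: w6:F. ✗
w6: successors {w0}; p there: w0:F. ✗
Satisfying worlds: {w0, w1, w2, w3, w4}.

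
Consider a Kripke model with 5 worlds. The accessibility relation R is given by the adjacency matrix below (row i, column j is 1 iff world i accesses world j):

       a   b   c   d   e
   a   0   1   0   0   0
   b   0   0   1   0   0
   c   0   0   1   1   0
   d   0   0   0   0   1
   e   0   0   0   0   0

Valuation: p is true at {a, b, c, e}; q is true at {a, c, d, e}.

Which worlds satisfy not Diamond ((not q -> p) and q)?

{a, e}

a: Diamond ((not q -> p) and q) is F. ✓
b: Diamond ((not q -> p) and q) is T. ✗
c: Diamond ((not q -> p) and q) is T. ✗
d: Diamond ((not q -> p) and q) is T. ✗
e: Diamond ((not q -> p) and q) is F. ✓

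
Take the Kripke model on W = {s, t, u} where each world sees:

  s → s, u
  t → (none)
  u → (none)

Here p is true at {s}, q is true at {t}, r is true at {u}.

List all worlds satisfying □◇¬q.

s: successors {s, u}; ◇¬q there: s:T, u:F. ✗
t: no successors, so □◇¬q holds vacuously. ✓
u: no successors, so □◇¬q holds vacuously. ✓

{t, u}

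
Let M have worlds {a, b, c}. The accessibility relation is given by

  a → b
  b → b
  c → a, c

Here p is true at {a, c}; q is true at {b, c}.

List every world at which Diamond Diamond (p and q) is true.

{c}

a: successors {b}; Diamond (p and q) there: b:F. ✗
b: successors {b}; Diamond (p and q) there: b:F. ✗
c: successors {a, c}; Diamond (p and q) there: a:F, c:T. ✓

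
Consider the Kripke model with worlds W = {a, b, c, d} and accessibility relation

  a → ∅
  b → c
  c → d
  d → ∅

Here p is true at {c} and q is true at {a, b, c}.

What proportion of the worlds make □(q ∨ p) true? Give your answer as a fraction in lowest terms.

3/4

a: no successors, so □(q ∨ p) holds vacuously. ✓
b: successors {c}; q ∨ p there: c:T. ✓
c: successors {d}; q ∨ p there: d:F. ✗
d: no successors, so □(q ∨ p) holds vacuously. ✓
That's 3 of 4 worlds, so 3/4.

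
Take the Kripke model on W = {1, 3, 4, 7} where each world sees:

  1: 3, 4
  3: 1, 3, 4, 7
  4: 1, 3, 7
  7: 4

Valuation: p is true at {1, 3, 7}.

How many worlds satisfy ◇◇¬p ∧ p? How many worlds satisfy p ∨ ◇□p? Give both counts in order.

For ◇◇¬p ∧ p:
1: ◇◇¬p is T, p is T. ✓
3: ◇◇¬p is T, p is T. ✓
4: ◇◇¬p is T, p is F. ✗
7: ◇◇¬p is F, p is T. ✗
— 2 worlds.
For p ∨ ◇□p:
1: p is T, ◇□p is T. ✓
3: p is T, ◇□p is T. ✓
4: p is F, ◇□p is F. ✗
7: p is T, ◇□p is T. ✓
— 3 worlds.

2 and 3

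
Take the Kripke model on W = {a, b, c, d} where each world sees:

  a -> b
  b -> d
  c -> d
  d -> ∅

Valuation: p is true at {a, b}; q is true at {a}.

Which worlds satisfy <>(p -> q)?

{b, c}

a: successors {b}; p -> q there: b:F. ✗
b: successors {d}; p -> q there: d:T. ✓
c: successors {d}; p -> q there: d:T. ✓
d: no successors, so <>(p -> q) fails. ✗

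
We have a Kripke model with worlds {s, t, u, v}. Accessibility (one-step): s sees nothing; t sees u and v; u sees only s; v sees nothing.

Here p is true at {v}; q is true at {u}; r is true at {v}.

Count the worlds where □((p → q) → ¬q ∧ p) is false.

2

s: no successors, so □((p → q) → ¬q ∧ p) holds vacuously. ✓
t: successors {u, v}; (p → q) → ¬q ∧ p there: u:F, v:T. ✗
u: successors {s}; (p → q) → ¬q ∧ p there: s:F. ✗
v: no successors, so □((p → q) → ¬q ∧ p) holds vacuously. ✓
Satisfying worlds: {s, v}.
So □((p → q) → ¬q ∧ p) fails at the other 2 worlds.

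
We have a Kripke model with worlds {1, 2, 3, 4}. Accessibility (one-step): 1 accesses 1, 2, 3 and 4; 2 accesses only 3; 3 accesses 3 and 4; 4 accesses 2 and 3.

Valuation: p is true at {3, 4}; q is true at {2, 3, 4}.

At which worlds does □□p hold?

{2, 4}

1: successors {1, 2, 3, 4}; □p there: 1:F, 2:T, 3:T, 4:F. ✗
2: successors {3}; □p there: 3:T. ✓
3: successors {3, 4}; □p there: 3:T, 4:F. ✗
4: successors {2, 3}; □p there: 2:T, 3:T. ✓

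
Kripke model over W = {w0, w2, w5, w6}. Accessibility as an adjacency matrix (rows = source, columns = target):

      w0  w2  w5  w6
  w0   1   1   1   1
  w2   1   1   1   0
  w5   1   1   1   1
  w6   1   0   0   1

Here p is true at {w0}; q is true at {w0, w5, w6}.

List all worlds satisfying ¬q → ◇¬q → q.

{w0, w5, w6}

w0: ¬q is F, ◇¬q → q is T. ✓
w2: ¬q is T, ◇¬q → q is F. ✗
w5: ¬q is F, ◇¬q → q is T. ✓
w6: ¬q is F, ◇¬q → q is T. ✓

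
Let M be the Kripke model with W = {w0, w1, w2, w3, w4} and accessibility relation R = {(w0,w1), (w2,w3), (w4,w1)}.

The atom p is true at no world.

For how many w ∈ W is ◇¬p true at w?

3

w0: successors {w1}; ¬p there: w1:T. ✓
w1: no successors, so ◇¬p fails. ✗
w2: successors {w3}; ¬p there: w3:T. ✓
w3: no successors, so ◇¬p fails. ✗
w4: successors {w1}; ¬p there: w1:T. ✓
Satisfying worlds: {w0, w2, w4}.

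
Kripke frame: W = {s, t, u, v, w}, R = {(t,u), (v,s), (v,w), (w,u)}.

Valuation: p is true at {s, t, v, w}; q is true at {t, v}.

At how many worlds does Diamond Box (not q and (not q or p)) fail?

2

s: no successors, so Diamond Box (not q and (not q or p)) fails. ✗
t: successors {u}; Box (not q and (not q or p)) there: u:T. ✓
u: no successors, so Diamond Box (not q and (not q or p)) fails. ✗
v: successors {s, w}; Box (not q and (not q or p)) there: s:T, w:T. ✓
w: successors {u}; Box (not q and (not q or p)) there: u:T. ✓
Satisfying worlds: {t, v, w}.
So Diamond Box (not q and (not q or p)) fails at the other 2 worlds.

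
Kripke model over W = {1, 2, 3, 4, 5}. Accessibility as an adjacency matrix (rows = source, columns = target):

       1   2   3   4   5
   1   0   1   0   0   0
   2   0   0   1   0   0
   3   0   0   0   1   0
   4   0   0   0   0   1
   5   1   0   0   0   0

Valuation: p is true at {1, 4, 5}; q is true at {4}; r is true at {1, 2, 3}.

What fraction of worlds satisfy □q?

1/5

1: successors {2}; q there: 2:F. ✗
2: successors {3}; q there: 3:F. ✗
3: successors {4}; q there: 4:T. ✓
4: successors {5}; q there: 5:F. ✗
5: successors {1}; q there: 1:F. ✗
That's 1 of 5 worlds, so 1/5.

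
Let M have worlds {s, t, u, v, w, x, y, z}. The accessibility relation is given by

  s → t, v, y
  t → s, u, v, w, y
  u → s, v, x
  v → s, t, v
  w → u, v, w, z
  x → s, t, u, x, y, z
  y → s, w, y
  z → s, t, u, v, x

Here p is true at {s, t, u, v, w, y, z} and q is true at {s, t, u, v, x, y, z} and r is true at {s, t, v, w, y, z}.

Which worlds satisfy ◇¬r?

{t, u, w, x, z}

s: successors {t, v, y}; ¬r there: t:F, v:F, y:F. ✗
t: successors {s, u, v, w, y}; ¬r there: s:F, u:T, v:F, w:F, y:F. ✓
u: successors {s, v, x}; ¬r there: s:F, v:F, x:T. ✓
v: successors {s, t, v}; ¬r there: s:F, t:F, v:F. ✗
w: successors {u, v, w, z}; ¬r there: u:T, v:F, w:F, z:F. ✓
x: successors {s, t, u, x, y, z}; ¬r there: s:F, t:F, u:T, x:T, y:F, z:F. ✓
y: successors {s, w, y}; ¬r there: s:F, w:F, y:F. ✗
z: successors {s, t, u, v, x}; ¬r there: s:F, t:F, u:T, v:F, x:T. ✓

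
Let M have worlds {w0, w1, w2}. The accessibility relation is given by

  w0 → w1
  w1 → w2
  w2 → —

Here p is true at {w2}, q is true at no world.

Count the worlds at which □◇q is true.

w0: successors {w1}; ◇q there: w1:F. ✗
w1: successors {w2}; ◇q there: w2:F. ✗
w2: no successors, so □◇q holds vacuously. ✓
Satisfying worlds: {w2}.

1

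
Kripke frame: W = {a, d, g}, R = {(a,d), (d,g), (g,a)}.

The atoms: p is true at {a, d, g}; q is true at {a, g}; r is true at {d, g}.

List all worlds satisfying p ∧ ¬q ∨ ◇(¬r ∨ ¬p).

a: p ∧ ¬q is F, ◇(¬r ∨ ¬p) is F. ✗
d: p ∧ ¬q is T, ◇(¬r ∨ ¬p) is F. ✓
g: p ∧ ¬q is F, ◇(¬r ∨ ¬p) is T. ✓

{d, g}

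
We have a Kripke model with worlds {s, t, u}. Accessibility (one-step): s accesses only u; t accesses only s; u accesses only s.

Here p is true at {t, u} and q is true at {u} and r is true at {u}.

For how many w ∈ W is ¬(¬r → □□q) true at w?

s: ¬r → □□q is F. ✓
t: ¬r → □□q is T. ✗
u: ¬r → □□q is T. ✗
Satisfying worlds: {s}.

1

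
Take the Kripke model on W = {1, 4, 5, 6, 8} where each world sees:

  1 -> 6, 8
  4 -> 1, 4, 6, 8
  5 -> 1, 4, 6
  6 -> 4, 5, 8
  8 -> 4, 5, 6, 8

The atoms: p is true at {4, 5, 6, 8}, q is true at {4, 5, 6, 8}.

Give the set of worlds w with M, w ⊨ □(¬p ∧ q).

∅

1: successors {6, 8}; ¬p ∧ q there: 6:F, 8:F. ✗
4: successors {1, 4, 6, 8}; ¬p ∧ q there: 1:F, 4:F, 6:F, 8:F. ✗
5: successors {1, 4, 6}; ¬p ∧ q there: 1:F, 4:F, 6:F. ✗
6: successors {4, 5, 8}; ¬p ∧ q there: 4:F, 5:F, 8:F. ✗
8: successors {4, 5, 6, 8}; ¬p ∧ q there: 4:F, 5:F, 6:F, 8:F. ✗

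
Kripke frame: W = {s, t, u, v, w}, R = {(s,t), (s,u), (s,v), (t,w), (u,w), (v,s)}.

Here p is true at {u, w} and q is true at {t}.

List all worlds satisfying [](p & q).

{w}

s: successors {t, u, v}; p & q there: t:F, u:F, v:F. ✗
t: successors {w}; p & q there: w:F. ✗
u: successors {w}; p & q there: w:F. ✗
v: successors {s}; p & q there: s:F. ✗
w: no successors, so [](p & q) holds vacuously. ✓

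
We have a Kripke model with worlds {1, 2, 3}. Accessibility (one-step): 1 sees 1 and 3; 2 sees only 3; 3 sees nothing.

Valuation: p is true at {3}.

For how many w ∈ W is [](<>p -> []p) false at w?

1

1: successors {1, 3}; <>p -> []p there: 1:F, 3:T. ✗
2: successors {3}; <>p -> []p there: 3:T. ✓
3: no successors, so [](<>p -> []p) holds vacuously. ✓
Satisfying worlds: {2, 3}.
So [](<>p -> []p) fails at the other 1 world.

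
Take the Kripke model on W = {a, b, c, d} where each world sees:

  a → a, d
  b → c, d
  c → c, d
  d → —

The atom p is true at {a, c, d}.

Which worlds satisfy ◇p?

{a, b, c}

a: successors {a, d}; p there: a:T, d:T. ✓
b: successors {c, d}; p there: c:T, d:T. ✓
c: successors {c, d}; p there: c:T, d:T. ✓
d: no successors, so ◇p fails. ✗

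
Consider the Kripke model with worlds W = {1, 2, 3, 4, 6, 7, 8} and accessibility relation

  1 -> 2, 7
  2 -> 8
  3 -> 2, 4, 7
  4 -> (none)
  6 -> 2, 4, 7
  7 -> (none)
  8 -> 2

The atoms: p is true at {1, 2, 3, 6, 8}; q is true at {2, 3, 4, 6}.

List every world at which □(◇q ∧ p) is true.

1: successors {2, 7}; ◇q ∧ p there: 2:F, 7:F. ✗
2: successors {8}; ◇q ∧ p there: 8:T. ✓
3: successors {2, 4, 7}; ◇q ∧ p there: 2:F, 4:F, 7:F. ✗
4: no successors, so □(◇q ∧ p) holds vacuously. ✓
6: successors {2, 4, 7}; ◇q ∧ p there: 2:F, 4:F, 7:F. ✗
7: no successors, so □(◇q ∧ p) holds vacuously. ✓
8: successors {2}; ◇q ∧ p there: 2:F. ✗

{2, 4, 7}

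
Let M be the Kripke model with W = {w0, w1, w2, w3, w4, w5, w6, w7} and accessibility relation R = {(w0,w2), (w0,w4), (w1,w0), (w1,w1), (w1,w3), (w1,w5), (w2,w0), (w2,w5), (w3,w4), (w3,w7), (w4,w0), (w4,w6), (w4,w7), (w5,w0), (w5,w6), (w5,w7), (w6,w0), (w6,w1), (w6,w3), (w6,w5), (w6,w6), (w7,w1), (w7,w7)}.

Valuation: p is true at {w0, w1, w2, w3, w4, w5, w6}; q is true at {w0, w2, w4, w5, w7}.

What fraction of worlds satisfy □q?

w0: successors {w2, w4}; q there: w2:T, w4:T. ✓
w1: successors {w0, w1, w3, w5}; q there: w0:T, w1:F, w3:F, w5:T. ✗
w2: successors {w0, w5}; q there: w0:T, w5:T. ✓
w3: successors {w4, w7}; q there: w4:T, w7:T. ✓
w4: successors {w0, w6, w7}; q there: w0:T, w6:F, w7:T. ✗
w5: successors {w0, w6, w7}; q there: w0:T, w6:F, w7:T. ✗
w6: successors {w0, w1, w3, w5, w6}; q there: w0:T, w1:F, w3:F, w5:T, w6:F. ✗
w7: successors {w1, w7}; q there: w1:F, w7:T. ✗
That's 3 of 8 worlds, so 3/8.

3/8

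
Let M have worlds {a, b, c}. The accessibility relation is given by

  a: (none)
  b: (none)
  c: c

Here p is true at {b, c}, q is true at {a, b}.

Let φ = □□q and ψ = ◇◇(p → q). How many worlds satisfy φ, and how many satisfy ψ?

2 and 0

For □□q:
a: no successors, so □□q holds vacuously. ✓
b: no successors, so □□q holds vacuously. ✓
c: successors {c}; □q there: c:F. ✗
— 2 worlds.
For ◇◇(p → q):
a: no successors, so ◇◇(p → q) fails. ✗
b: no successors, so ◇◇(p → q) fails. ✗
c: successors {c}; ◇(p → q) there: c:F. ✗
— 0 worlds.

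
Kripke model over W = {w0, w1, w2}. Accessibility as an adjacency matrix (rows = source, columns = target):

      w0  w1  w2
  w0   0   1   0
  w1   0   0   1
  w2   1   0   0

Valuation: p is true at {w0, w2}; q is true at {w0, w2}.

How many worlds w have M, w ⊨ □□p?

2

w0: successors {w1}; □p there: w1:T. ✓
w1: successors {w2}; □p there: w2:T. ✓
w2: successors {w0}; □p there: w0:F. ✗
Satisfying worlds: {w0, w1}.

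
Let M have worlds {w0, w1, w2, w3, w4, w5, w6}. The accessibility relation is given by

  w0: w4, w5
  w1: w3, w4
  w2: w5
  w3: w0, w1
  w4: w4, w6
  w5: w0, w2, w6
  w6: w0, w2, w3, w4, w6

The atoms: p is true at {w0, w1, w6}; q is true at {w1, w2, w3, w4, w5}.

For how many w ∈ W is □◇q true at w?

w0: successors {w4, w5}; ◇q there: w4:T, w5:T. ✓
w1: successors {w3, w4}; ◇q there: w3:T, w4:T. ✓
w2: successors {w5}; ◇q there: w5:T. ✓
w3: successors {w0, w1}; ◇q there: w0:T, w1:T. ✓
w4: successors {w4, w6}; ◇q there: w4:T, w6:T. ✓
w5: successors {w0, w2, w6}; ◇q there: w0:T, w2:T, w6:T. ✓
w6: successors {w0, w2, w3, w4, w6}; ◇q there: w0:T, w2:T, w3:T, w4:T, w6:T. ✓
Satisfying worlds: {w0, w1, w2, w3, w4, w5, w6}.

7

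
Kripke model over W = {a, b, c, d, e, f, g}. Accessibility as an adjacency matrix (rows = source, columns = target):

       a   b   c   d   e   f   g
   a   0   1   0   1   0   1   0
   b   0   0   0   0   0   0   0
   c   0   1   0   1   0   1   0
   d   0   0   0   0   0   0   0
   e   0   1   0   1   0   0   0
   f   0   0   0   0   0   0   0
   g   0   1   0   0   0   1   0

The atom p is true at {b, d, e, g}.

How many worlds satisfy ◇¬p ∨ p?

a: ◇¬p is T, p is F. ✓
b: ◇¬p is F, p is T. ✓
c: ◇¬p is T, p is F. ✓
d: ◇¬p is F, p is T. ✓
e: ◇¬p is F, p is T. ✓
f: ◇¬p is F, p is F. ✗
g: ◇¬p is T, p is T. ✓
Satisfying worlds: {a, b, c, d, e, g}.

6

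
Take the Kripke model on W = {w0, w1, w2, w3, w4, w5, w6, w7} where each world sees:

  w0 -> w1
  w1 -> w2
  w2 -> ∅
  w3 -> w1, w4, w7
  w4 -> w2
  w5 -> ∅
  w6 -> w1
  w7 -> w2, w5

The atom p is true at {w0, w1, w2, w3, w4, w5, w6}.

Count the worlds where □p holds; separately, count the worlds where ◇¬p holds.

For □p:
w0: successors {w1}; p there: w1:T. ✓
w1: successors {w2}; p there: w2:T. ✓
w2: no successors, so □p holds vacuously. ✓
w3: successors {w1, w4, w7}; p there: w1:T, w4:T, w7:F. ✗
w4: successors {w2}; p there: w2:T. ✓
w5: no successors, so □p holds vacuously. ✓
w6: successors {w1}; p there: w1:T. ✓
w7: successors {w2, w5}; p there: w2:T, w5:T. ✓
— 7 worlds.
For ◇¬p:
w0: successors {w1}; ¬p there: w1:F. ✗
w1: successors {w2}; ¬p there: w2:F. ✗
w2: no successors, so ◇¬p fails. ✗
w3: successors {w1, w4, w7}; ¬p there: w1:F, w4:F, w7:T. ✓
w4: successors {w2}; ¬p there: w2:F. ✗
w5: no successors, so ◇¬p fails. ✗
w6: successors {w1}; ¬p there: w1:F. ✗
w7: successors {w2, w5}; ¬p there: w2:F, w5:F. ✗
— 1 world.

7 and 1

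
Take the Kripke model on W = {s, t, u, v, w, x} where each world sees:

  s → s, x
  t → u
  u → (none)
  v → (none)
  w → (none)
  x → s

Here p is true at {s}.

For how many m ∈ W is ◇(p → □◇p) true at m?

s: successors {s, x}; p → □◇p there: s:T, x:T. ✓
t: successors {u}; p → □◇p there: u:T. ✓
u: no successors, so ◇(p → □◇p) fails. ✗
v: no successors, so ◇(p → □◇p) fails. ✗
w: no successors, so ◇(p → □◇p) fails. ✗
x: successors {s}; p → □◇p there: s:T. ✓
Satisfying worlds: {s, t, x}.

3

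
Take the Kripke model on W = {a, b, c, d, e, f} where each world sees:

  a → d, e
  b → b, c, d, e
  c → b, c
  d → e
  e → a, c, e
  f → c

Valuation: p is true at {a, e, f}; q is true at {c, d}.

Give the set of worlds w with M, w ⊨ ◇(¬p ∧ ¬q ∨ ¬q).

{a, b, c, d, e}

a: successors {d, e}; ¬p ∧ ¬q ∨ ¬q there: d:F, e:T. ✓
b: successors {b, c, d, e}; ¬p ∧ ¬q ∨ ¬q there: b:T, c:F, d:F, e:T. ✓
c: successors {b, c}; ¬p ∧ ¬q ∨ ¬q there: b:T, c:F. ✓
d: successors {e}; ¬p ∧ ¬q ∨ ¬q there: e:T. ✓
e: successors {a, c, e}; ¬p ∧ ¬q ∨ ¬q there: a:T, c:F, e:T. ✓
f: successors {c}; ¬p ∧ ¬q ∨ ¬q there: c:F. ✗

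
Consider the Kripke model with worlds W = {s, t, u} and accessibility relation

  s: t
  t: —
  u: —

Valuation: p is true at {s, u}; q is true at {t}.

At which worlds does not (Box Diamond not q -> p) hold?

s: Box Diamond not q -> p is T. ✗
t: Box Diamond not q -> p is F. ✓
u: Box Diamond not q -> p is T. ✗

{t}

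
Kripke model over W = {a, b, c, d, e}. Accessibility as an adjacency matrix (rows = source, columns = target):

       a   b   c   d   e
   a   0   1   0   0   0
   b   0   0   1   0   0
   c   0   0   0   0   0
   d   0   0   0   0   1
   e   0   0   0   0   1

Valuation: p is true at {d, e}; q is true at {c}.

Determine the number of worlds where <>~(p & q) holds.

a: successors {b}; ~(p & q) there: b:T. ✓
b: successors {c}; ~(p & q) there: c:T. ✓
c: no successors, so <>~(p & q) fails. ✗
d: successors {e}; ~(p & q) there: e:T. ✓
e: successors {e}; ~(p & q) there: e:T. ✓
Satisfying worlds: {a, b, d, e}.

4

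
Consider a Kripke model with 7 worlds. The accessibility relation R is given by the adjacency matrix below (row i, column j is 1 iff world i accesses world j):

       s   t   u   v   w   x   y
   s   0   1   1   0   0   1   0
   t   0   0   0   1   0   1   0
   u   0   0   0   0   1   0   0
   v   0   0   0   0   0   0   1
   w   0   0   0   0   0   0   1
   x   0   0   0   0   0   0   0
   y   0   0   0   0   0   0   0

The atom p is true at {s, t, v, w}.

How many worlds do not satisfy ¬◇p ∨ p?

s: ¬◇p is F, p is T. ✓
t: ¬◇p is F, p is T. ✓
u: ¬◇p is F, p is F. ✗
v: ¬◇p is T, p is T. ✓
w: ¬◇p is T, p is T. ✓
x: ¬◇p is T, p is F. ✓
y: ¬◇p is T, p is F. ✓
Satisfying worlds: {s, t, v, w, x, y}.
So ¬◇p ∨ p fails at the other 1 world.

1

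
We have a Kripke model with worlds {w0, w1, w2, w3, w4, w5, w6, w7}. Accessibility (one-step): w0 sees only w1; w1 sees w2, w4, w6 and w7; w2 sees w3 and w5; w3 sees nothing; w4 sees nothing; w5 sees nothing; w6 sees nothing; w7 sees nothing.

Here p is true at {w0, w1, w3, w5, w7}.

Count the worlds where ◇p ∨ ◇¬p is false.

5

w0: ◇p is T, ◇¬p is F. ✓
w1: ◇p is T, ◇¬p is T. ✓
w2: ◇p is T, ◇¬p is F. ✓
w3: ◇p is F, ◇¬p is F. ✗
w4: ◇p is F, ◇¬p is F. ✗
w5: ◇p is F, ◇¬p is F. ✗
w6: ◇p is F, ◇¬p is F. ✗
w7: ◇p is F, ◇¬p is F. ✗
Satisfying worlds: {w0, w1, w2}.
So ◇p ∨ ◇¬p fails at the other 5 worlds.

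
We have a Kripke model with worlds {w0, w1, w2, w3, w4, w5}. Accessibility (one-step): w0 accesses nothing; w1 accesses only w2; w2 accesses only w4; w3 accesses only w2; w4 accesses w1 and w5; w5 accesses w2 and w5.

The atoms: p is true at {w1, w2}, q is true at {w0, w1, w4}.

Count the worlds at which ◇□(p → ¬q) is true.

w0: no successors, so ◇□(p → ¬q) fails. ✗
w1: successors {w2}; □(p → ¬q) there: w2:T. ✓
w2: successors {w4}; □(p → ¬q) there: w4:F. ✗
w3: successors {w2}; □(p → ¬q) there: w2:T. ✓
w4: successors {w1, w5}; □(p → ¬q) there: w1:T, w5:T. ✓
w5: successors {w2, w5}; □(p → ¬q) there: w2:T, w5:T. ✓
Satisfying worlds: {w1, w3, w4, w5}.

4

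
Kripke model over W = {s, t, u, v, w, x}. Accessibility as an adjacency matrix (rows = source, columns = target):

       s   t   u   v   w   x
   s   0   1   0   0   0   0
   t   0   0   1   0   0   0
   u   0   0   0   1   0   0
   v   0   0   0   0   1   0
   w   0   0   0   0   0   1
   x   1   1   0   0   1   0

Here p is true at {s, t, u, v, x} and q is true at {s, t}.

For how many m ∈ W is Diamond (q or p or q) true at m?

s: successors {t}; q or p or q there: t:T. ✓
t: successors {u}; q or p or q there: u:T. ✓
u: successors {v}; q or p or q there: v:T. ✓
v: successors {w}; q or p or q there: w:F. ✗
w: successors {x}; q or p or q there: x:T. ✓
x: successors {s, t, w}; q or p or q there: s:T, t:T, w:F. ✓
Satisfying worlds: {s, t, u, w, x}.

5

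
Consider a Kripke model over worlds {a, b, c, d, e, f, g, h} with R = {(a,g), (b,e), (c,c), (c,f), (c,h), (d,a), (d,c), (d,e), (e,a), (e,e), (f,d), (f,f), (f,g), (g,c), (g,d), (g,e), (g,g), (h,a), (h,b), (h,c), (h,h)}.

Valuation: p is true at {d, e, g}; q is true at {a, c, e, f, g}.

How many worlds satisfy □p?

2

a: successors {g}; p there: g:T. ✓
b: successors {e}; p there: e:T. ✓
c: successors {c, f, h}; p there: c:F, f:F, h:F. ✗
d: successors {a, c, e}; p there: a:F, c:F, e:T. ✗
e: successors {a, e}; p there: a:F, e:T. ✗
f: successors {d, f, g}; p there: d:T, f:F, g:T. ✗
g: successors {c, d, e, g}; p there: c:F, d:T, e:T, g:T. ✗
h: successors {a, b, c, h}; p there: a:F, b:F, c:F, h:F. ✗
Satisfying worlds: {a, b}.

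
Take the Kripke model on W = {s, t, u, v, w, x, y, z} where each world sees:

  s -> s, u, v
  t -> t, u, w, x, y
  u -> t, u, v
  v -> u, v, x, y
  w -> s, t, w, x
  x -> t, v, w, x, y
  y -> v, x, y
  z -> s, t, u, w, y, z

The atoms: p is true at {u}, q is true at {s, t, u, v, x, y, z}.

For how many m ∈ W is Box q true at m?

4

s: successors {s, u, v}; q there: s:T, u:T, v:T. ✓
t: successors {t, u, w, x, y}; q there: t:T, u:T, w:F, x:T, y:T. ✗
u: successors {t, u, v}; q there: t:T, u:T, v:T. ✓
v: successors {u, v, x, y}; q there: u:T, v:T, x:T, y:T. ✓
w: successors {s, t, w, x}; q there: s:T, t:T, w:F, x:T. ✗
x: successors {t, v, w, x, y}; q there: t:T, v:T, w:F, x:T, y:T. ✗
y: successors {v, x, y}; q there: v:T, x:T, y:T. ✓
z: successors {s, t, u, w, y, z}; q there: s:T, t:T, u:T, w:F, y:T, z:T. ✗
Satisfying worlds: {s, u, v, y}.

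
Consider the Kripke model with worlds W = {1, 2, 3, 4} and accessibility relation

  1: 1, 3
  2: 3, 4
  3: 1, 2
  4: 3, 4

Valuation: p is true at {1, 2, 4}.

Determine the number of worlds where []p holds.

1: successors {1, 3}; p there: 1:T, 3:F. ✗
2: successors {3, 4}; p there: 3:F, 4:T. ✗
3: successors {1, 2}; p there: 1:T, 2:T. ✓
4: successors {3, 4}; p there: 3:F, 4:T. ✗
Satisfying worlds: {3}.

1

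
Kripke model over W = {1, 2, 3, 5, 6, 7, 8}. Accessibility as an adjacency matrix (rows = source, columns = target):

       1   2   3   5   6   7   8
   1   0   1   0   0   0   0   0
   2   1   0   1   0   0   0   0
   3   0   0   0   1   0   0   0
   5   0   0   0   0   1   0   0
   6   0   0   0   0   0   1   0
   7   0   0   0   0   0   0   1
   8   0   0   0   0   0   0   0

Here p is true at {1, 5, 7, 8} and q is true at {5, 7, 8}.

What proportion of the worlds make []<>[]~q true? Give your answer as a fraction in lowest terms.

1: successors {2}; <>[]~q there: 2:T. ✓
2: successors {1, 3}; <>[]~q there: 1:T, 3:T. ✓
3: successors {5}; <>[]~q there: 5:F. ✗
5: successors {6}; <>[]~q there: 6:F. ✗
6: successors {7}; <>[]~q there: 7:T. ✓
7: successors {8}; <>[]~q there: 8:F. ✗
8: no successors, so []<>[]~q holds vacuously. ✓
That's 4 of 7 worlds, so 4/7.

4/7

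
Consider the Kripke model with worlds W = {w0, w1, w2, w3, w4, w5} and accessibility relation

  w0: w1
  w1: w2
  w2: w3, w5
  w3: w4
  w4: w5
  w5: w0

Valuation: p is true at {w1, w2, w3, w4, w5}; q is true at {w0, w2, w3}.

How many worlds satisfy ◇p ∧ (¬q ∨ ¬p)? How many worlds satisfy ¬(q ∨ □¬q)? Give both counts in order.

For ◇p ∧ (¬q ∨ ¬p):
w0: ◇p is T, ¬q ∨ ¬p is T. ✓
w1: ◇p is T, ¬q ∨ ¬p is T. ✓
w2: ◇p is T, ¬q ∨ ¬p is F. ✗
w3: ◇p is T, ¬q ∨ ¬p is F. ✗
w4: ◇p is T, ¬q ∨ ¬p is T. ✓
w5: ◇p is F, ¬q ∨ ¬p is T. ✗
— 3 worlds.
For ¬(q ∨ □¬q):
w0: q ∨ □¬q is T. ✗
w1: q ∨ □¬q is F. ✓
w2: q ∨ □¬q is T. ✗
w3: q ∨ □¬q is T. ✗
w4: q ∨ □¬q is T. ✗
w5: q ∨ □¬q is F. ✓
— 2 worlds.

3 and 2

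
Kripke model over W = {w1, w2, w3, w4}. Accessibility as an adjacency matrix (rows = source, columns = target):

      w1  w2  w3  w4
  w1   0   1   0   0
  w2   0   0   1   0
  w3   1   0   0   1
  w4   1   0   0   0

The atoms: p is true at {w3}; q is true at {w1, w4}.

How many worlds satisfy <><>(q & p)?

w1: successors {w2}; <>(q & p) there: w2:F. ✗
w2: successors {w3}; <>(q & p) there: w3:F. ✗
w3: successors {w1, w4}; <>(q & p) there: w1:F, w4:F. ✗
w4: successors {w1}; <>(q & p) there: w1:F. ✗
Satisfying worlds: ∅.

0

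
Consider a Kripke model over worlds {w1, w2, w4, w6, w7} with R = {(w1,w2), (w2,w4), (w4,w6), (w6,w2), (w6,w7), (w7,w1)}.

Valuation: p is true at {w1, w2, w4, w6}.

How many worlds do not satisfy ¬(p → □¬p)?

w1: p → □¬p is F. ✓
w2: p → □¬p is F. ✓
w4: p → □¬p is F. ✓
w6: p → □¬p is F. ✓
w7: p → □¬p is T. ✗
Satisfying worlds: {w1, w2, w4, w6}.
So ¬(p → □¬p) fails at the other 1 world.

1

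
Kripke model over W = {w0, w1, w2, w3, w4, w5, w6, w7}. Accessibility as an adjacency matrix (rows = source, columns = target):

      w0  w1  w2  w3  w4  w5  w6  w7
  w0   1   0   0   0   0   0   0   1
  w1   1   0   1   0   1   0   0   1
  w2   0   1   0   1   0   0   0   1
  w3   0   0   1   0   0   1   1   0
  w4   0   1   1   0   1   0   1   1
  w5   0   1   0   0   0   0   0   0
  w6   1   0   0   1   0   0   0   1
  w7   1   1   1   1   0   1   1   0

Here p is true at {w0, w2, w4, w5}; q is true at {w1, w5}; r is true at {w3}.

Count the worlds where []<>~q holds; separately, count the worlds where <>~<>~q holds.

For []<>~q:
w0: successors {w0, w7}; <>~q there: w0:T, w7:T. ✓
w1: successors {w0, w2, w4, w7}; <>~q there: w0:T, w2:T, w4:T, w7:T. ✓
w2: successors {w1, w3, w7}; <>~q there: w1:T, w3:T, w7:T. ✓
w3: successors {w2, w5, w6}; <>~q there: w2:T, w5:F, w6:T. ✗
w4: successors {w1, w2, w4, w6, w7}; <>~q there: w1:T, w2:T, w4:T, w6:T, w7:T. ✓
w5: successors {w1}; <>~q there: w1:T. ✓
w6: successors {w0, w3, w7}; <>~q there: w0:T, w3:T, w7:T. ✓
w7: successors {w0, w1, w2, w3, w5, w6}; <>~q there: w0:T, w1:T, w2:T, w3:T, w5:F, w6:T. ✗
— 6 worlds.
For <>~<>~q:
w0: successors {w0, w7}; ~<>~q there: w0:F, w7:F. ✗
w1: successors {w0, w2, w4, w7}; ~<>~q there: w0:F, w2:F, w4:F, w7:F. ✗
w2: successors {w1, w3, w7}; ~<>~q there: w1:F, w3:F, w7:F. ✗
w3: successors {w2, w5, w6}; ~<>~q there: w2:F, w5:T, w6:F. ✓
w4: successors {w1, w2, w4, w6, w7}; ~<>~q there: w1:F, w2:F, w4:F, w6:F, w7:F. ✗
w5: successors {w1}; ~<>~q there: w1:F. ✗
w6: successors {w0, w3, w7}; ~<>~q there: w0:F, w3:F, w7:F. ✗
w7: successors {w0, w1, w2, w3, w5, w6}; ~<>~q there: w0:F, w1:F, w2:F, w3:F, w5:T, w6:F. ✓
— 2 worlds.

6 and 2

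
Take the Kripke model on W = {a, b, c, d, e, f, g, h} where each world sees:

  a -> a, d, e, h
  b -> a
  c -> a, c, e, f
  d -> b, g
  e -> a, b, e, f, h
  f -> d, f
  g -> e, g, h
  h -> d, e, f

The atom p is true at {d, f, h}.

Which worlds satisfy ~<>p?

{b, d}

a: <>p is T. ✗
b: <>p is F. ✓
c: <>p is T. ✗
d: <>p is F. ✓
e: <>p is T. ✗
f: <>p is T. ✗
g: <>p is T. ✗
h: <>p is T. ✗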